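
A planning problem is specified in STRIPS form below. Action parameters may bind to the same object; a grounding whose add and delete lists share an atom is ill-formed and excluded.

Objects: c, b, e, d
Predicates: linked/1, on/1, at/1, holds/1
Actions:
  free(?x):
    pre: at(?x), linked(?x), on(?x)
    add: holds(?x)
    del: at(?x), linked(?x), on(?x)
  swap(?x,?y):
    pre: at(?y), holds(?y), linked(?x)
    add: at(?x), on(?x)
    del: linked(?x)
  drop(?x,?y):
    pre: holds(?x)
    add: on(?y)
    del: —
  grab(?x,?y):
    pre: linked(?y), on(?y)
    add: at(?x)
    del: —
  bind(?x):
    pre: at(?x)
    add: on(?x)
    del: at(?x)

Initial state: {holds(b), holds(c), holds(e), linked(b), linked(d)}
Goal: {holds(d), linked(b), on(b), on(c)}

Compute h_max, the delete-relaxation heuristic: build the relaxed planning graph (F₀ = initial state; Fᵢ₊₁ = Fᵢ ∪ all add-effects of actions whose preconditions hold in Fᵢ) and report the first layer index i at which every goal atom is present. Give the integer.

3

F0 = init (5 atoms)
F1 = F0 ∪ {on(b), on(c), on(d), on(e)}  (9 atoms)
F2 = F1 ∪ {at(b), at(c), at(d), at(e)}  (13 atoms)
F3 = F2 ∪ {holds(d)}  (14 atoms)
goal ⊆ F3  ⇒  h_max = 3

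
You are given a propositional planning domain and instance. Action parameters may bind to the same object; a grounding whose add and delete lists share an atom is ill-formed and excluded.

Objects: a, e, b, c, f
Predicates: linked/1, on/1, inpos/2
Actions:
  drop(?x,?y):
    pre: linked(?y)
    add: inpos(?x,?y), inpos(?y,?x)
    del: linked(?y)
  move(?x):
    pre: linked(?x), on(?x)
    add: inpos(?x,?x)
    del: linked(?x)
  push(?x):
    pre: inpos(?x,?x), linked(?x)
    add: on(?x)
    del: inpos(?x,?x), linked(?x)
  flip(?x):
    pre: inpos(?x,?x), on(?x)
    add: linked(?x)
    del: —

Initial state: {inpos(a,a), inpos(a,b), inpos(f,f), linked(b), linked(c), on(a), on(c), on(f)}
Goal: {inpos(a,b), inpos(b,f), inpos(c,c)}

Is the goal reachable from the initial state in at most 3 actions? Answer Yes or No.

Yes

1. drop(c,c)  →  {inpos(a,a), inpos(a,b), inpos(c,c), inpos(f,f), linked(b), on(a), on(c), on(f)}
2. drop(f,b)  →  {inpos(a,a), inpos(a,b), inpos(b,f), inpos(c,c), inpos(f,b), inpos(f,f), on(a), on(c), on(f)}
optimal plan length = 2; 2 ≤ 3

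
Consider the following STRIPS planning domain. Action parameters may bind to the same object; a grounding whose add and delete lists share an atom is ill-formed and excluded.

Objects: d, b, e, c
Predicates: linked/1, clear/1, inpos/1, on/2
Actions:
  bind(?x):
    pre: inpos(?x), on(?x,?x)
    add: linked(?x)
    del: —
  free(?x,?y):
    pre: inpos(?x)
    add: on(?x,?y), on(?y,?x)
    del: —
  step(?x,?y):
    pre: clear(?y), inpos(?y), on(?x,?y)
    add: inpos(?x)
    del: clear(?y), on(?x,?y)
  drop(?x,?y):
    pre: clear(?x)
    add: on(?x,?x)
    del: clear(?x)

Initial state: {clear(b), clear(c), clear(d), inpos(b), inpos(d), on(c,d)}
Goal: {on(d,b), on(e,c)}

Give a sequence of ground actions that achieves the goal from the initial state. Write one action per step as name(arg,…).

free(d,b); step(c,d); free(c,e)

1. free(d,b)  →  {clear(b), clear(c), clear(d), inpos(b), inpos(d), on(b,d), on(c,d), on(d,b)}
2. step(c,d)  →  {clear(b), clear(c), inpos(b), inpos(c), inpos(d), on(b,d), on(d,b)}
3. free(c,e)  →  {clear(b), clear(c), inpos(b), inpos(c), inpos(d), on(b,d), on(c,e), on(d,b), on(e,c)}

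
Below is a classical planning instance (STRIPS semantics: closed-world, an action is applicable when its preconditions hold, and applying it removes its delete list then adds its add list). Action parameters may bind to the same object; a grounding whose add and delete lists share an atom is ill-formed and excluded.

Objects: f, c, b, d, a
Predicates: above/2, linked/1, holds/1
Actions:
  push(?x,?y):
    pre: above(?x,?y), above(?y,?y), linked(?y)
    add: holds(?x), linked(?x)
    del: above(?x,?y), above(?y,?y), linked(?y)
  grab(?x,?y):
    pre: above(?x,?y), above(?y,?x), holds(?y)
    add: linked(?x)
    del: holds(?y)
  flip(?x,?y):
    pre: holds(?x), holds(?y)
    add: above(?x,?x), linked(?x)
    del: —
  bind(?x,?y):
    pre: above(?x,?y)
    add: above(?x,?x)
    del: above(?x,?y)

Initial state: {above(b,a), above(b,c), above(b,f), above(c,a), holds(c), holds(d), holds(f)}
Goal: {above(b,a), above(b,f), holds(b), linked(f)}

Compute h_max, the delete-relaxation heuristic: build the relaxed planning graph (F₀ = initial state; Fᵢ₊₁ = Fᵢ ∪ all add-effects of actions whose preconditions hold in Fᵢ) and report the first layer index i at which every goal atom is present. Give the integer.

2

F0 = init (7 atoms)
F1 = F0 ∪ {above(b,b), above(c,c), above(d,d), above(f,f), linked(c), linked(d), linked(f)}  (14 atoms)
F2 = F1 ∪ {holds(b), linked(b)}  (16 atoms)
goal ⊆ F2  ⇒  h_max = 2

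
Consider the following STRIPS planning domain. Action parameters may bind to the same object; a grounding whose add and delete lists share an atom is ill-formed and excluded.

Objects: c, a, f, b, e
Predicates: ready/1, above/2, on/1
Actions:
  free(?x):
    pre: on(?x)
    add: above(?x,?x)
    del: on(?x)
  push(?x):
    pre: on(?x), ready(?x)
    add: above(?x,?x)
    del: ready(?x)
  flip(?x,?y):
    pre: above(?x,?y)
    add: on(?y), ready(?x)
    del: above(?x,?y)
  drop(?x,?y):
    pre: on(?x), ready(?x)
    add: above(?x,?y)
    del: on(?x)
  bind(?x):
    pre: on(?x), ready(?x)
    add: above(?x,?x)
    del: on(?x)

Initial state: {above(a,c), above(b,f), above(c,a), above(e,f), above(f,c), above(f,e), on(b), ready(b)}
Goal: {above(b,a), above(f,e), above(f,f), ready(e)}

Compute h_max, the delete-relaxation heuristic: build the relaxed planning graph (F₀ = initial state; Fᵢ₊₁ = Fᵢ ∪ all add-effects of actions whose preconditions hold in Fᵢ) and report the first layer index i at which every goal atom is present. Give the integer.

2

F0 = init (8 atoms)
F1 = F0 ∪ {above(b,a), above(b,b), above(b,c), above(b,e), on(a), on(c), on(e), on(f), ready(a), ready(c), ready(e), ready(f)}  (20 atoms)
F2 = F1 ∪ {above(a,a), above(a,b), above(a,e), above(a,f), above(c,b), above(c,c), above(c,e), above(c,f), above(e,a), above(e,b), above(e,c), above(e,e), above(f,a), above(f,b), above(f,f)}  (35 atoms)
goal ⊆ F2  ⇒  h_max = 2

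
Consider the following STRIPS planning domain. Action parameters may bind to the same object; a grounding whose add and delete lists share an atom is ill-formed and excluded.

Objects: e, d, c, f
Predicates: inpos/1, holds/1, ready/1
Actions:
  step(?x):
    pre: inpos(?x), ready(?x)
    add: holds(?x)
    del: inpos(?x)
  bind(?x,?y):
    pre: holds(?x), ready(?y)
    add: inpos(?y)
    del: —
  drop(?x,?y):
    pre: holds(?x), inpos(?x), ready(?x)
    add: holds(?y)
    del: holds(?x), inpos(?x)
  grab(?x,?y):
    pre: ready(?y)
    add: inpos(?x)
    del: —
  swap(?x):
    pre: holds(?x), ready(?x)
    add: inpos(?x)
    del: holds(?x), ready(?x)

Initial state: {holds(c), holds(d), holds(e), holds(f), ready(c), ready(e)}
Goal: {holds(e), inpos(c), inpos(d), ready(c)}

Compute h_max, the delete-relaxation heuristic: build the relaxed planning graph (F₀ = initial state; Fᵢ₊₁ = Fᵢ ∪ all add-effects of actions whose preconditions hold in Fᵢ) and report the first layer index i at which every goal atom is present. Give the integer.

F0 = init (6 atoms)
F1 = F0 ∪ {inpos(c), inpos(d), inpos(e), inpos(f)}  (10 atoms)
goal ⊆ F1  ⇒  h_max = 1

1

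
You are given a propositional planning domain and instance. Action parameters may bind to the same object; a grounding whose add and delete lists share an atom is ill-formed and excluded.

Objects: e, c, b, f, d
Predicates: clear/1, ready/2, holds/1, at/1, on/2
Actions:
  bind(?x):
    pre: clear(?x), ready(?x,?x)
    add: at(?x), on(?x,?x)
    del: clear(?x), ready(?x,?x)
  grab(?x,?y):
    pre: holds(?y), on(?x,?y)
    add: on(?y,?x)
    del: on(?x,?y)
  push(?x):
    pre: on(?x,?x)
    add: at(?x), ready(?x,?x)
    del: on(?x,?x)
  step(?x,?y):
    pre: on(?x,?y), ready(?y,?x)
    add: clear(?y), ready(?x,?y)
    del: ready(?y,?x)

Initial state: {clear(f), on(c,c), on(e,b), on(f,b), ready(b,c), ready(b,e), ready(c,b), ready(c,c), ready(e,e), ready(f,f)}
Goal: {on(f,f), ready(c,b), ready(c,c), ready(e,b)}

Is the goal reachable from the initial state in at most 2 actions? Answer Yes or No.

1. bind(f)  →  {at(f), on(c,c), on(e,b), on(f,b), on(f,f), ready(b,c), ready(b,e), ready(c,b), ready(c,c), ready(e,e)}
2. step(e,b)  →  {at(f), clear(b), on(c,c), on(e,b), on(f,b), on(f,f), ready(b,c), ready(c,b), ready(c,c), ready(e,b), ready(e,e)}
optimal plan length = 2; 2 ≤ 2

Yes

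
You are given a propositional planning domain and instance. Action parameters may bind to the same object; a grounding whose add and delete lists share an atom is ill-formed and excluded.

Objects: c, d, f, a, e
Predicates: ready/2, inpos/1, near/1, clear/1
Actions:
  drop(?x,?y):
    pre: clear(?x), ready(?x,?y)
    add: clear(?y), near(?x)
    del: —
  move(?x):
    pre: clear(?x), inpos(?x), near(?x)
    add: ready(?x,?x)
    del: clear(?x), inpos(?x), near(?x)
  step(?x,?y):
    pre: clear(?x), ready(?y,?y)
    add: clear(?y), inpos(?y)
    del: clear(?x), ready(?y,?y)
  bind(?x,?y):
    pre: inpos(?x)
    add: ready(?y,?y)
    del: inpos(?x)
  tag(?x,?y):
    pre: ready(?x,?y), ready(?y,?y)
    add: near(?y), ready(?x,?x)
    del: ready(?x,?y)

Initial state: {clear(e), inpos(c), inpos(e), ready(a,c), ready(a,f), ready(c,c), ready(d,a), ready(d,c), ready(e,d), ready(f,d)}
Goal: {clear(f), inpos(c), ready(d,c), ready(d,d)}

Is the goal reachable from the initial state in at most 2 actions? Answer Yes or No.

No

1. bind(e,d)  →  {clear(e), inpos(c), ready(a,c), ready(a,f), ready(c,c), ready(d,a), ready(d,c), ready(d,d), ready(e,d), ready(f,d)}
2. tag(f,d)  →  {clear(e), inpos(c), near(d), ready(a,c), ready(a,f), ready(c,c), ready(d,a), ready(d,c), ready(d,d), ready(e,d), ready(f,f)}
3. step(e,f)  →  {clear(f), inpos(c), inpos(f), near(d), ready(a,c), ready(a,f), ready(c,c), ready(d,a), ready(d,c), ready(d,d), ready(e,d)}
optimal plan length = 3; 3 > 2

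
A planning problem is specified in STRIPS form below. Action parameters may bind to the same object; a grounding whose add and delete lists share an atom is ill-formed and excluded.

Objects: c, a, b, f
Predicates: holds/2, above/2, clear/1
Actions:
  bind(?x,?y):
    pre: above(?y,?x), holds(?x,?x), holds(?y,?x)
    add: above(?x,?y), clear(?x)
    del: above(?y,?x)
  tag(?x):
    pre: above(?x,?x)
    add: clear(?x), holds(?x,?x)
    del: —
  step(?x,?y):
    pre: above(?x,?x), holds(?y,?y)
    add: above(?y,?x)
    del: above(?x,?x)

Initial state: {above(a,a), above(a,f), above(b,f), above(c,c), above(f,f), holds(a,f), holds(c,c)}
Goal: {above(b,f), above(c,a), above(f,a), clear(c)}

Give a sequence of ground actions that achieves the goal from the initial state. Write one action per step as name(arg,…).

tag(c); tag(f); bind(f,a); step(a,c)

1. tag(c)  →  {above(a,a), above(a,f), above(b,f), above(c,c), above(f,f), clear(c), holds(a,f), holds(c,c)}
2. tag(f)  →  {above(a,a), above(a,f), above(b,f), above(c,c), above(f,f), clear(c), clear(f), holds(a,f), holds(c,c), holds(f,f)}
3. bind(f,a)  →  {above(a,a), above(b,f), above(c,c), above(f,a), above(f,f), clear(c), clear(f), holds(a,f), holds(c,c), holds(f,f)}
4. step(a,c)  →  {above(b,f), above(c,a), above(c,c), above(f,a), above(f,f), clear(c), clear(f), holds(a,f), holds(c,c), holds(f,f)}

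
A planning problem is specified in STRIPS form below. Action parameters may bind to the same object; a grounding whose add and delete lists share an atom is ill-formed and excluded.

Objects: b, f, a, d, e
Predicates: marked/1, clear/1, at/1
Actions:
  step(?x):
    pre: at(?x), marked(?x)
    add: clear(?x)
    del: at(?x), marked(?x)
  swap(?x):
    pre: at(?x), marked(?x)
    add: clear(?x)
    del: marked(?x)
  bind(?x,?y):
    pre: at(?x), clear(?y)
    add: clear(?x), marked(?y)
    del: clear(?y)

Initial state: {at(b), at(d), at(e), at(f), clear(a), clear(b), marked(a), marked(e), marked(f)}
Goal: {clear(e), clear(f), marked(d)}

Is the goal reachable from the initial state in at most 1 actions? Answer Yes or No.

No

1. step(f)  →  {at(b), at(d), at(e), clear(a), clear(b), clear(f), marked(a), marked(e)}
2. bind(d,b)  →  {at(b), at(d), at(e), clear(a), clear(d), clear(f), marked(a), marked(b), marked(e)}
3. bind(e,d)  →  {at(b), at(d), at(e), clear(a), clear(e), clear(f), marked(a), marked(b), marked(d), marked(e)}
optimal plan length = 3; 3 > 1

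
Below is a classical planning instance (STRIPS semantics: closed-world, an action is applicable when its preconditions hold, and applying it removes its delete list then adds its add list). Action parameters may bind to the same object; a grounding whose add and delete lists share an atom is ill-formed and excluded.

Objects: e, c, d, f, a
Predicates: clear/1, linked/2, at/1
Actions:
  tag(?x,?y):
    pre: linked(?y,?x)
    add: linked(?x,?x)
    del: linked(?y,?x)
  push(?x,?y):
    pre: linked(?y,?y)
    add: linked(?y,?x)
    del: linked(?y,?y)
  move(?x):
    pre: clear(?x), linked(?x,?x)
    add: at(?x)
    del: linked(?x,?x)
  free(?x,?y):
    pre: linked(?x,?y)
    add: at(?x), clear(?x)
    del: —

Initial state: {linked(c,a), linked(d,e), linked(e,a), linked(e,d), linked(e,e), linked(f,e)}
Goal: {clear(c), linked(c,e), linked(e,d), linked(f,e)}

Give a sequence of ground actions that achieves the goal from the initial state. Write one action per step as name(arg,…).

push(c,e); tag(c,e); push(e,c); free(c,e)

1. push(c,e)  →  {linked(c,a), linked(d,e), linked(e,a), linked(e,c), linked(e,d), linked(f,e)}
2. tag(c,e)  →  {linked(c,a), linked(c,c), linked(d,e), linked(e,a), linked(e,d), linked(f,e)}
3. push(e,c)  →  {linked(c,a), linked(c,e), linked(d,e), linked(e,a), linked(e,d), linked(f,e)}
4. free(c,e)  →  {at(c), clear(c), linked(c,a), linked(c,e), linked(d,e), linked(e,a), linked(e,d), linked(f,e)}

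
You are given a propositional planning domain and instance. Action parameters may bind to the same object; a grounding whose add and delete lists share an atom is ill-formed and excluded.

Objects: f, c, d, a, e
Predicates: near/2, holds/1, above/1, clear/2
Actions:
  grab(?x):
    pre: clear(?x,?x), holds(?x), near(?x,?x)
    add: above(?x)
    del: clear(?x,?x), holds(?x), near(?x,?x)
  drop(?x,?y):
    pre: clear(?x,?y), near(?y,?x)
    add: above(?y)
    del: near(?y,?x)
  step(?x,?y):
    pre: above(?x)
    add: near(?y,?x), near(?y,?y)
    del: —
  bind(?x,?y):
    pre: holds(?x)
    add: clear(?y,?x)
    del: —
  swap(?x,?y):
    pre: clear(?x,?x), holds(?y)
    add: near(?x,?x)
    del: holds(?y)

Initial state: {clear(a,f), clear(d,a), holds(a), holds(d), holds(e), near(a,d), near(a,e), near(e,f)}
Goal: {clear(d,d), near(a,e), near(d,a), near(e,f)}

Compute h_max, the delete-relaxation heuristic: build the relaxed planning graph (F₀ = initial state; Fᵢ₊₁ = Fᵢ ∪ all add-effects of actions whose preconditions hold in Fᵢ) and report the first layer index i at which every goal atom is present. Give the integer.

F0 = init (8 atoms)
F1 = F0 ∪ {above(a), clear(a,a), clear(a,d), clear(a,e), clear(c,a), clear(c,d), clear(c,e), clear(d,d), clear(d,e), clear(e,a), clear(e,d), clear(e,e), clear(f,a), clear(f,d), clear(f,e)}  (23 atoms)
F2 = F1 ∪ {above(e), near(a,a), near(c,a), near(c,c), near(d,a), near(d,d), near(e,a), near(e,e), near(f,a), near(f,f)}  (33 atoms)
goal ⊆ F2  ⇒  h_max = 2

2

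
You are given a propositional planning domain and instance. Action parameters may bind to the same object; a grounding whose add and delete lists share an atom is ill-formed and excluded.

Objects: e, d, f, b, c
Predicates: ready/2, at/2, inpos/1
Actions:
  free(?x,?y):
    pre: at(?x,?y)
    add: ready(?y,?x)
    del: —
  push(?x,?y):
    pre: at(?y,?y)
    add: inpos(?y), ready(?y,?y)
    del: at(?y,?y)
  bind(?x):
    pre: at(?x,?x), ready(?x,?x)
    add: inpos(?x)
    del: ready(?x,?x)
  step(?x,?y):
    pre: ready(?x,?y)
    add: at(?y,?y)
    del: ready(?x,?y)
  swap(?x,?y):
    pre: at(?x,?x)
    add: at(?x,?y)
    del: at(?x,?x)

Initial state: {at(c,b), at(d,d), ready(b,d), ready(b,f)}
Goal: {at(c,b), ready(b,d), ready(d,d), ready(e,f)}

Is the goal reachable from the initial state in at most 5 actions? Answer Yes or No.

Yes

1. free(d,d)  →  {at(c,b), at(d,d), ready(b,d), ready(b,f), ready(d,d)}
2. step(b,f)  →  {at(c,b), at(d,d), at(f,f), ready(b,d), ready(d,d)}
3. swap(f,e)  →  {at(c,b), at(d,d), at(f,e), ready(b,d), ready(d,d)}
4. free(f,e)  →  {at(c,b), at(d,d), at(f,e), ready(b,d), ready(d,d), ready(e,f)}
optimal plan length = 4; 4 ≤ 5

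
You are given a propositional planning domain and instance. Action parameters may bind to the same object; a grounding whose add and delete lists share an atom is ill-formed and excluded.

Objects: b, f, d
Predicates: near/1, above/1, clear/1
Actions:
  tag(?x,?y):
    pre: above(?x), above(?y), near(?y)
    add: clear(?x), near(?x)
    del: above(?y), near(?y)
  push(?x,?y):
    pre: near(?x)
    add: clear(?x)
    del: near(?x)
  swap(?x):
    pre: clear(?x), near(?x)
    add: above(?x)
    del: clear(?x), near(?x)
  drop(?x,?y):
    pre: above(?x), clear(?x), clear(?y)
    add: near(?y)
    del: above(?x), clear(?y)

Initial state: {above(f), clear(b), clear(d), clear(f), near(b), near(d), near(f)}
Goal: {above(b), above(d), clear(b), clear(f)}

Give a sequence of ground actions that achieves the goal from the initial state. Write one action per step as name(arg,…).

swap(b); tag(b,f); swap(d)

1. swap(b)  →  {above(b), above(f), clear(d), clear(f), near(d), near(f)}
2. tag(b,f)  →  {above(b), clear(b), clear(d), clear(f), near(b), near(d)}
3. swap(d)  →  {above(b), above(d), clear(b), clear(f), near(b)}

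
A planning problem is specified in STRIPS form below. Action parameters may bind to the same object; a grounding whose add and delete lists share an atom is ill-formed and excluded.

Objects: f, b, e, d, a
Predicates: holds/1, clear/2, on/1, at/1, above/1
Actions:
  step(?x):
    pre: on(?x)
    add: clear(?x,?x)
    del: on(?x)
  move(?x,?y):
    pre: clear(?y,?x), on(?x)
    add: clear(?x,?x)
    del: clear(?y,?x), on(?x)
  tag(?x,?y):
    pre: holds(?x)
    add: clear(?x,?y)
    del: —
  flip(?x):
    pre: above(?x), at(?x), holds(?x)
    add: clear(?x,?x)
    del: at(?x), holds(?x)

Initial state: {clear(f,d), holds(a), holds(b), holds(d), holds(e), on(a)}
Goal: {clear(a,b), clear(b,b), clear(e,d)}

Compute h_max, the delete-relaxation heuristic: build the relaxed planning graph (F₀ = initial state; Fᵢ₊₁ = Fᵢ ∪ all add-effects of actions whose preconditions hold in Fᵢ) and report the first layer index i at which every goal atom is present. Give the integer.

F0 = init (6 atoms)
F1 = F0 ∪ {clear(a,a), clear(a,b), clear(a,d), clear(a,e), clear(a,f), clear(b,a), clear(b,b), clear(b,d), clear(b,e), clear(b,f), clear(d,a), clear(d,b), clear(d,d), clear(d,e), clear(d,f), clear(e,a), clear(e,b), clear(e,d), clear(e,e), clear(e,f)}  (26 atoms)
goal ⊆ F1  ⇒  h_max = 1

1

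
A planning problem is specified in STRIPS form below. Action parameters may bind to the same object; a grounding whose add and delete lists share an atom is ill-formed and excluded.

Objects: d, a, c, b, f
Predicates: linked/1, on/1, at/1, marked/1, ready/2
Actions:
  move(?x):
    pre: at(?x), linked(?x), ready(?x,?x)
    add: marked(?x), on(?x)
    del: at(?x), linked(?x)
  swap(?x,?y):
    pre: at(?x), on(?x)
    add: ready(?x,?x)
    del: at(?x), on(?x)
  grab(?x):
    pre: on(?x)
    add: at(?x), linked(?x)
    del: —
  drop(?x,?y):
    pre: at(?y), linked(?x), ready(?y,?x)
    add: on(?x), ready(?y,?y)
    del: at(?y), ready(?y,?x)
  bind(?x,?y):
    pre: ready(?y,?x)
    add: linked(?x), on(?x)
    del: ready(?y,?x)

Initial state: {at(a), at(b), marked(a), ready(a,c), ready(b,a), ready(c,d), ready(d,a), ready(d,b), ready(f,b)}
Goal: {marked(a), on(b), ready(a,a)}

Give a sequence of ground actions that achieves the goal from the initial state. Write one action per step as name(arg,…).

1. bind(a,d)  →  {at(a), at(b), linked(a), marked(a), on(a), ready(a,c), ready(b,a), ready(c,d), ready(d,b), ready(f,b)}
2. swap(a,d)  →  {at(b), linked(a), marked(a), ready(a,a), ready(a,c), ready(b,a), ready(c,d), ready(d,b), ready(f,b)}
3. bind(b,d)  →  {at(b), linked(a), linked(b), marked(a), on(b), ready(a,a), ready(a,c), ready(b,a), ready(c,d), ready(f,b)}

bind(a,d); swap(a,d); bind(b,d)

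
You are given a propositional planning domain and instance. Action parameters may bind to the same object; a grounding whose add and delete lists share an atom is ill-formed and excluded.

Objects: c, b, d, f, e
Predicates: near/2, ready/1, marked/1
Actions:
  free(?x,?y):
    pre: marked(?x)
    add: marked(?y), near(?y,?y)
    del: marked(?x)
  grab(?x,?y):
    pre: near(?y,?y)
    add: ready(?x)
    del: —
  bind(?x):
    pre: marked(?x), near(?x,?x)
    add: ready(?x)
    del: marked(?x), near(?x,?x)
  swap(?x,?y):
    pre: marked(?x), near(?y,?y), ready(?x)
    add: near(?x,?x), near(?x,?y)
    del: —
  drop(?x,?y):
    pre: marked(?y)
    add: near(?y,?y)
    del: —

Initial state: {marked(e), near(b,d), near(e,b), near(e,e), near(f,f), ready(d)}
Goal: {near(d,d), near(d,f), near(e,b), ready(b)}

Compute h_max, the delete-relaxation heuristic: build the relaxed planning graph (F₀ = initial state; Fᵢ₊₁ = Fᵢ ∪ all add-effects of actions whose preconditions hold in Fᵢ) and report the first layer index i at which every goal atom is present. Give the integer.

2

F0 = init (6 atoms)
F1 = F0 ∪ {marked(b), marked(c), marked(d), marked(f), near(b,b), near(c,c), near(d,d), ready(b), ready(c), ready(e), ready(f)}  (17 atoms)
F2 = F1 ∪ {near(b,c), near(b,e), near(b,f), near(c,b), near(c,d), near(c,e), near(c,f), near(d,b), near(d,c), near(d,e), near(d,f), near(e,c), near(e,d), near(e,f), near(f,b), near(f,c), near(f,d), near(f,e)}  (35 atoms)
goal ⊆ F2  ⇒  h_max = 2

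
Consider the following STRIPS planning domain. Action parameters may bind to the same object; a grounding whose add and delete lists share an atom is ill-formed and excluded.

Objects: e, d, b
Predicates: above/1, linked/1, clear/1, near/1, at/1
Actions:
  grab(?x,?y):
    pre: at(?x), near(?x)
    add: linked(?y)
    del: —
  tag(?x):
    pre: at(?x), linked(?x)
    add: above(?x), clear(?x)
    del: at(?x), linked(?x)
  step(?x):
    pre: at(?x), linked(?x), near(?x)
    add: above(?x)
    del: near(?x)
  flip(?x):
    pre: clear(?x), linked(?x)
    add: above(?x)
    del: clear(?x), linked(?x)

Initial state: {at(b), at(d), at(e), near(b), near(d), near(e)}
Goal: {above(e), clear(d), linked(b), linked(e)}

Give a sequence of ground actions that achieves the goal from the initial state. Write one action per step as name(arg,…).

1. grab(e,e)  →  {at(b), at(d), at(e), linked(e), near(b), near(d), near(e)}
2. grab(e,d)  →  {at(b), at(d), at(e), linked(d), linked(e), near(b), near(d), near(e)}
3. grab(e,b)  →  {at(b), at(d), at(e), linked(b), linked(d), linked(e), near(b), near(d), near(e)}
4. tag(d)  →  {above(d), at(b), at(e), clear(d), linked(b), linked(e), near(b), near(d), near(e)}
5. step(e)  →  {above(d), above(e), at(b), at(e), clear(d), linked(b), linked(e), near(b), near(d)}

grab(e,e); grab(e,d); grab(e,b); tag(d); step(e)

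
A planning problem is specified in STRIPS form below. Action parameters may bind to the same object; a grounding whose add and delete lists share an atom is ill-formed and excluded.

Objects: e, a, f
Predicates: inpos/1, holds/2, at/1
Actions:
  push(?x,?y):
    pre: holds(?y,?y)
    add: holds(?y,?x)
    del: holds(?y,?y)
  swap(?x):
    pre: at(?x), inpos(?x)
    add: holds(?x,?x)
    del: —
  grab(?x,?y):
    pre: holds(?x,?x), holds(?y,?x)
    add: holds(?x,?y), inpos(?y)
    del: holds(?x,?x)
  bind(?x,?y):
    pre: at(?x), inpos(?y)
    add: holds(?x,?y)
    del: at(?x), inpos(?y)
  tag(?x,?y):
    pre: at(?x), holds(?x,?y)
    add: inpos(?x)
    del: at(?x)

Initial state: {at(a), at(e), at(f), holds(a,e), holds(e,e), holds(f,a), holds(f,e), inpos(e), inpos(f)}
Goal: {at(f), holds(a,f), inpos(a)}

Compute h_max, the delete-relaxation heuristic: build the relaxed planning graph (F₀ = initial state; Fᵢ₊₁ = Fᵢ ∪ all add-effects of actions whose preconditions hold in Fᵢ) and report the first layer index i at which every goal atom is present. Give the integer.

F0 = init (9 atoms)
F1 = F0 ∪ {holds(a,f), holds(e,a), holds(e,f), holds(f,f), inpos(a)}  (14 atoms)
goal ⊆ F1  ⇒  h_max = 1

1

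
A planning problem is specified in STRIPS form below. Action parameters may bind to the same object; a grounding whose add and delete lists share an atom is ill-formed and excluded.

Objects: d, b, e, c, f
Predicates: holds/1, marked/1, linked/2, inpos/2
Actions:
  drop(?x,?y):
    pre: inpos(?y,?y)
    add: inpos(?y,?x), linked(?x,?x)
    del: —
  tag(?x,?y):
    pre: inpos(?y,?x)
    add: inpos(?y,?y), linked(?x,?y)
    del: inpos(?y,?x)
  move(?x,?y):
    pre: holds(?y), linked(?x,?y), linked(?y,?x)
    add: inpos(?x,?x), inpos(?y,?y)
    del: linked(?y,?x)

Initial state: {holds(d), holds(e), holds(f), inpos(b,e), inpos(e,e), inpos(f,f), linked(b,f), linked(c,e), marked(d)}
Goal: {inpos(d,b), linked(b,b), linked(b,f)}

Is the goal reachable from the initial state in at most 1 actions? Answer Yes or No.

No

1. drop(d,e)  →  {holds(d), holds(e), holds(f), inpos(b,e), inpos(e,d), inpos(e,e), inpos(f,f), linked(b,f), linked(c,e), linked(d,d), marked(d)}
2. move(d,d)  →  {holds(d), holds(e), holds(f), inpos(b,e), inpos(d,d), inpos(e,d), inpos(e,e), inpos(f,f), linked(b,f), linked(c,e), marked(d)}
3. drop(b,d)  →  {holds(d), holds(e), holds(f), inpos(b,e), inpos(d,b), inpos(d,d), inpos(e,d), inpos(e,e), inpos(f,f), linked(b,b), linked(b,f), linked(c,e), marked(d)}
optimal plan length = 3; 3 > 1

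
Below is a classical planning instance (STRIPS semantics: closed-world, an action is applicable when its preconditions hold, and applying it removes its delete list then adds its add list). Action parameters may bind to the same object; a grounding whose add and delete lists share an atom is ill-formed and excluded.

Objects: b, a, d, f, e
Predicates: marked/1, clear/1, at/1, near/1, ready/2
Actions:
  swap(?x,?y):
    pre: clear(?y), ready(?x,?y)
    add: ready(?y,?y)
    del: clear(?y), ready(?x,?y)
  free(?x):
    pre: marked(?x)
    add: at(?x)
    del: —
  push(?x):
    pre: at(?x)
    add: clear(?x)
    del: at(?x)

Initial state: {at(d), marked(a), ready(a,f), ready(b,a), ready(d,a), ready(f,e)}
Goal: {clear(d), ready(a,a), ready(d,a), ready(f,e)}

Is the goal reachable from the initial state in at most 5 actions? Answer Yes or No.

1. free(a)  →  {at(a), at(d), marked(a), ready(a,f), ready(b,a), ready(d,a), ready(f,e)}
2. push(a)  →  {at(d), clear(a), marked(a), ready(a,f), ready(b,a), ready(d,a), ready(f,e)}
3. swap(b,a)  →  {at(d), marked(a), ready(a,a), ready(a,f), ready(d,a), ready(f,e)}
4. push(d)  →  {clear(d), marked(a), ready(a,a), ready(a,f), ready(d,a), ready(f,e)}
optimal plan length = 4; 4 ≤ 5

Yes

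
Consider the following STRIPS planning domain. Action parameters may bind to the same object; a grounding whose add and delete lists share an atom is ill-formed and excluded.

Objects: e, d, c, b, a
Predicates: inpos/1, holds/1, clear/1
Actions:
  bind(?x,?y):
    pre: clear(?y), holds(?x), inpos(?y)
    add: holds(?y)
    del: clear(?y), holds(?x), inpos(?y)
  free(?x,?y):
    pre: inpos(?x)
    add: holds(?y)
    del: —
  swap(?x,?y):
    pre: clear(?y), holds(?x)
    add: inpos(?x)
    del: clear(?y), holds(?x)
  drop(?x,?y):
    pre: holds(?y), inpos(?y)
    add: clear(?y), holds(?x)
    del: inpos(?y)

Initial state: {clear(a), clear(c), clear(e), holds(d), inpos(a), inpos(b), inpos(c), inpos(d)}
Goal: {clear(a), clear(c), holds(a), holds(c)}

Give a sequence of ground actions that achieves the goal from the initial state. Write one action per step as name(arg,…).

1. free(d,c)  →  {clear(a), clear(c), clear(e), holds(c), holds(d), inpos(a), inpos(b), inpos(c), inpos(d)}
2. free(d,a)  →  {clear(a), clear(c), clear(e), holds(a), holds(c), holds(d), inpos(a), inpos(b), inpos(c), inpos(d)}

free(d,c); free(d,a)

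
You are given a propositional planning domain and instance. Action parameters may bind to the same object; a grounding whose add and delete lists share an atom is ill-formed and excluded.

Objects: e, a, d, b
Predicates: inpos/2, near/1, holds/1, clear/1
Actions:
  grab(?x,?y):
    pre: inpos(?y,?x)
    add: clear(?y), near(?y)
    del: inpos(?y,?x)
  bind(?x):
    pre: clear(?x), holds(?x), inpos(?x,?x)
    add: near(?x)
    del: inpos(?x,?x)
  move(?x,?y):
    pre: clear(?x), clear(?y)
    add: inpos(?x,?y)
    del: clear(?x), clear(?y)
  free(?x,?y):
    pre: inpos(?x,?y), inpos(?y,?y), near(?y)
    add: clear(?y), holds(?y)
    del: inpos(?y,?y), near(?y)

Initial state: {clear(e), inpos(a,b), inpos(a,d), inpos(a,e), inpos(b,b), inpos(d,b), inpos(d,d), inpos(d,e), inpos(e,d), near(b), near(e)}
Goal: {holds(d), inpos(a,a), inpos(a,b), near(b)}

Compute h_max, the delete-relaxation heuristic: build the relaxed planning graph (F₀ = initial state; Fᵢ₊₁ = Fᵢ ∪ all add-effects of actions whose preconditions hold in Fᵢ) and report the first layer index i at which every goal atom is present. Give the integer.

2

F0 = init (11 atoms)
F1 = F0 ∪ {clear(a), clear(b), clear(d), holds(b), inpos(e,e), near(a), near(d)}  (18 atoms)
F2 = F1 ∪ {holds(d), holds(e), inpos(a,a), inpos(b,a), inpos(b,d), inpos(b,e), inpos(d,a), inpos(e,a), inpos(e,b)}  (27 atoms)
goal ⊆ F2  ⇒  h_max = 2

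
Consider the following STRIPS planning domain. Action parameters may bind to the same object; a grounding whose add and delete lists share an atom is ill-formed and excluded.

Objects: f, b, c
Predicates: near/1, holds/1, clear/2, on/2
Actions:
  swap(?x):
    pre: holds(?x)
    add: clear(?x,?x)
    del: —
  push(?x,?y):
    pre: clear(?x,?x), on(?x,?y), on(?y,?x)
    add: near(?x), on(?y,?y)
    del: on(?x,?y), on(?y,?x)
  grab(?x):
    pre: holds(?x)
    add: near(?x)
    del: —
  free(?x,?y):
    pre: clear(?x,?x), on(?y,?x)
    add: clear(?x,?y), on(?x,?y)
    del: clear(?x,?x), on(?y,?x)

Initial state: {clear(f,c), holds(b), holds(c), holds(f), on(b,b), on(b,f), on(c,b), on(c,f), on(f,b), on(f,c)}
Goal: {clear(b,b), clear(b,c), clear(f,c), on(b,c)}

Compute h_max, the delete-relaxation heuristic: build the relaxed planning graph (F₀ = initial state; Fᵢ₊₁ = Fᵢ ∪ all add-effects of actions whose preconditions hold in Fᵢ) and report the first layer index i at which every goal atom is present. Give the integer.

2

F0 = init (10 atoms)
F1 = F0 ∪ {clear(b,b), clear(c,c), clear(f,f), near(b), near(c), near(f)}  (16 atoms)
F2 = F1 ∪ {clear(b,c), clear(b,f), clear(c,f), clear(f,b), on(b,c), on(c,c), on(f,f)}  (23 atoms)
goal ⊆ F2  ⇒  h_max = 2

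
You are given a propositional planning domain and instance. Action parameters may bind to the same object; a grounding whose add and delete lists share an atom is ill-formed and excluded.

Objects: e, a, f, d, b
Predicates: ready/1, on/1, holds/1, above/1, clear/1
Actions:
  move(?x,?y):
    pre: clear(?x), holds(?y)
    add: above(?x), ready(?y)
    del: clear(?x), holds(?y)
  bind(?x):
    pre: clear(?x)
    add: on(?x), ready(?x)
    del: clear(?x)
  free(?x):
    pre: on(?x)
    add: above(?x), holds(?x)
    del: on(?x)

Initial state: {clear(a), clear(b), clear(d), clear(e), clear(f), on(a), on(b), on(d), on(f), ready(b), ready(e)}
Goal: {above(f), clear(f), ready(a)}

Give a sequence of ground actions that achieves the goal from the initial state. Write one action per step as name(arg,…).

1. bind(a)  →  {clear(b), clear(d), clear(e), clear(f), on(a), on(b), on(d), on(f), ready(a), ready(b), ready(e)}
2. free(f)  →  {above(f), clear(b), clear(d), clear(e), clear(f), holds(f), on(a), on(b), on(d), ready(a), ready(b), ready(e)}

bind(a); free(f)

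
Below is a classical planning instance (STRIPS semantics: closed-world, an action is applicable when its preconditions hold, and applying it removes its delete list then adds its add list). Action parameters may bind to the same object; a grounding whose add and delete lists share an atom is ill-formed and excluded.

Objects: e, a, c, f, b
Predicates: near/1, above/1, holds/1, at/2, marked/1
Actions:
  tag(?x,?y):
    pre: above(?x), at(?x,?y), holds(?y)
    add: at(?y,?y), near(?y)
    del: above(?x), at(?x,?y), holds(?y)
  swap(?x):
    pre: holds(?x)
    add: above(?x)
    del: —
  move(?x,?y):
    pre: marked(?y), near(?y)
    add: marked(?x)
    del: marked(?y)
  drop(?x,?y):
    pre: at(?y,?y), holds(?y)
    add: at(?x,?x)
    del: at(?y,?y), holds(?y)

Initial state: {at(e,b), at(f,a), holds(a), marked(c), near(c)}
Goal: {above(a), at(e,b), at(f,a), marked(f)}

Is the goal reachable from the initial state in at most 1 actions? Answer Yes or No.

1. swap(a)  →  {above(a), at(e,b), at(f,a), holds(a), marked(c), near(c)}
2. move(f,c)  →  {above(a), at(e,b), at(f,a), holds(a), marked(f), near(c)}
optimal plan length = 2; 2 > 1

No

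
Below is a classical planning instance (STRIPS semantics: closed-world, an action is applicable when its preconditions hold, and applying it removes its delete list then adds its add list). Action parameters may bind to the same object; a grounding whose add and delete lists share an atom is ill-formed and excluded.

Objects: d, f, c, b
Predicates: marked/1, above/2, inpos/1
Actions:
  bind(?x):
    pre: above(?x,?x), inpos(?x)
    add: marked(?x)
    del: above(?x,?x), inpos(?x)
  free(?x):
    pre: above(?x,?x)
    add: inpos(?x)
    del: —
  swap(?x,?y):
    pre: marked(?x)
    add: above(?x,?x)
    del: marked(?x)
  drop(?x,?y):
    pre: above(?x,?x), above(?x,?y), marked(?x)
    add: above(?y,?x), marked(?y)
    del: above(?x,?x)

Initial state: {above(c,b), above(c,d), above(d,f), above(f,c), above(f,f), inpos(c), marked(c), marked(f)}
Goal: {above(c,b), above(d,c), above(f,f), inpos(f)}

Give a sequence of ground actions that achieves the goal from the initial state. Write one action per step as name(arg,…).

free(f); swap(c,d); drop(f,c); swap(f,d); drop(c,d)

1. free(f)  →  {above(c,b), above(c,d), above(d,f), above(f,c), above(f,f), inpos(c), inpos(f), marked(c), marked(f)}
2. swap(c,d)  →  {above(c,b), above(c,c), above(c,d), above(d,f), above(f,c), above(f,f), inpos(c), inpos(f), marked(f)}
3. drop(f,c)  →  {above(c,b), above(c,c), above(c,d), above(c,f), above(d,f), above(f,c), inpos(c), inpos(f), marked(c), marked(f)}
4. swap(f,d)  →  {above(c,b), above(c,c), above(c,d), above(c,f), above(d,f), above(f,c), above(f,f), inpos(c), inpos(f), marked(c)}
5. drop(c,d)  →  {above(c,b), above(c,d), above(c,f), above(d,c), above(d,f), above(f,c), above(f,f), inpos(c), inpos(f), marked(c), marked(d)}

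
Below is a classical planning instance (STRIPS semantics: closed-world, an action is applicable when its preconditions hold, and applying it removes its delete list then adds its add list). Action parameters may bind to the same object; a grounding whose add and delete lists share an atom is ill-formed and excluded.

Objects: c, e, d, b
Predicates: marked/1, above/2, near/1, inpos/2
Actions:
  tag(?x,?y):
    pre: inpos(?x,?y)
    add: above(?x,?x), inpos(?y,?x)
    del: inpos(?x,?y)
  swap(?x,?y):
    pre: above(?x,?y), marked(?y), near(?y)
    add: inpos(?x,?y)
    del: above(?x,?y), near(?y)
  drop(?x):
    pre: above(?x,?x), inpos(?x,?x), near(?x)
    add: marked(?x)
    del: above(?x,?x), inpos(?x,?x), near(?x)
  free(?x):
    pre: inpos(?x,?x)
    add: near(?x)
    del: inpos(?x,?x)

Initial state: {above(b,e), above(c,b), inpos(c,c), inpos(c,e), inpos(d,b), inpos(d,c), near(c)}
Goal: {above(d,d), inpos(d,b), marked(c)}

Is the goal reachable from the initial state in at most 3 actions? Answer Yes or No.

1. tag(c,e)  →  {above(b,e), above(c,b), above(c,c), inpos(c,c), inpos(d,b), inpos(d,c), inpos(e,c), near(c)}
2. tag(d,c)  →  {above(b,e), above(c,b), above(c,c), above(d,d), inpos(c,c), inpos(c,d), inpos(d,b), inpos(e,c), near(c)}
3. drop(c)  →  {above(b,e), above(c,b), above(d,d), inpos(c,d), inpos(d,b), inpos(e,c), marked(c)}
optimal plan length = 3; 3 ≤ 3

Yes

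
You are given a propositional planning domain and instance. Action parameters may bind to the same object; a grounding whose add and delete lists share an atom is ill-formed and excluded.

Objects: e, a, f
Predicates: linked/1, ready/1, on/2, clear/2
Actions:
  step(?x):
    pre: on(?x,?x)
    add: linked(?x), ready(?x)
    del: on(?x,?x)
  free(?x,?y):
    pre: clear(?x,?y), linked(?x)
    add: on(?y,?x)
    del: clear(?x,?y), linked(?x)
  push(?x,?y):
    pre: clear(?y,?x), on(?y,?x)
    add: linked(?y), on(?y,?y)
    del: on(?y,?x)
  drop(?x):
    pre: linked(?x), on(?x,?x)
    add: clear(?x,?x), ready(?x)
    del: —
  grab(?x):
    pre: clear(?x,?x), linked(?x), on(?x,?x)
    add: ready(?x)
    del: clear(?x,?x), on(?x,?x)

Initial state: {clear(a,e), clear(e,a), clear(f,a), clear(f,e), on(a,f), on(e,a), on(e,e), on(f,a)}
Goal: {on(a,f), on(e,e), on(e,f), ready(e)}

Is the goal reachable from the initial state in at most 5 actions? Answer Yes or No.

1. step(e)  →  {clear(a,e), clear(e,a), clear(f,a), clear(f,e), linked(e), on(a,f), on(e,a), on(f,a), ready(e)}
2. push(a,e)  →  {clear(a,e), clear(e,a), clear(f,a), clear(f,e), linked(e), on(a,f), on(e,e), on(f,a), ready(e)}
3. push(a,f)  →  {clear(a,e), clear(e,a), clear(f,a), clear(f,e), linked(e), linked(f), on(a,f), on(e,e), on(f,f), ready(e)}
4. free(f,e)  →  {clear(a,e), clear(e,a), clear(f,a), linked(e), on(a,f), on(e,e), on(e,f), on(f,f), ready(e)}
optimal plan length = 4; 4 ≤ 5

Yes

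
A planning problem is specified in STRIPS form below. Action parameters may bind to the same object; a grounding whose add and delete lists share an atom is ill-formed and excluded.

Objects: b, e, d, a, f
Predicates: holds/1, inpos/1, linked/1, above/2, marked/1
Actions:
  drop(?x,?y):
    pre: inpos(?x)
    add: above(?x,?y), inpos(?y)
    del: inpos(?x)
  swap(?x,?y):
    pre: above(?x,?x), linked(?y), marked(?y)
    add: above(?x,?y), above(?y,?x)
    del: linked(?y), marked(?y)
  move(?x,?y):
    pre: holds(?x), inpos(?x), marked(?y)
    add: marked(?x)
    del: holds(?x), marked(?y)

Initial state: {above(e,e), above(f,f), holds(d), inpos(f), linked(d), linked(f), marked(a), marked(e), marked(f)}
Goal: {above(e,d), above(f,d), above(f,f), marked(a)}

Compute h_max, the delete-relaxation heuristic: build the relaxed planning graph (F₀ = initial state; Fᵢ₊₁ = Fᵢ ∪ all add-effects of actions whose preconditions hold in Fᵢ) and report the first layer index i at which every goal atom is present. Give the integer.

F0 = init (9 atoms)
F1 = F0 ∪ {above(e,f), above(f,a), above(f,b), above(f,d), above(f,e), inpos(a), inpos(b), inpos(d), inpos(e)}  (18 atoms)
F2 = F1 ∪ {above(a,b), above(a,d), above(a,e), above(a,f), above(b,a), above(b,d), above(b,e), above(b,f), above(d,a), above(d,b), above(d,e), above(d,f), above(e,a), above(e,b), above(e,d), marked(d)}  (34 atoms)
goal ⊆ F2  ⇒  h_max = 2

2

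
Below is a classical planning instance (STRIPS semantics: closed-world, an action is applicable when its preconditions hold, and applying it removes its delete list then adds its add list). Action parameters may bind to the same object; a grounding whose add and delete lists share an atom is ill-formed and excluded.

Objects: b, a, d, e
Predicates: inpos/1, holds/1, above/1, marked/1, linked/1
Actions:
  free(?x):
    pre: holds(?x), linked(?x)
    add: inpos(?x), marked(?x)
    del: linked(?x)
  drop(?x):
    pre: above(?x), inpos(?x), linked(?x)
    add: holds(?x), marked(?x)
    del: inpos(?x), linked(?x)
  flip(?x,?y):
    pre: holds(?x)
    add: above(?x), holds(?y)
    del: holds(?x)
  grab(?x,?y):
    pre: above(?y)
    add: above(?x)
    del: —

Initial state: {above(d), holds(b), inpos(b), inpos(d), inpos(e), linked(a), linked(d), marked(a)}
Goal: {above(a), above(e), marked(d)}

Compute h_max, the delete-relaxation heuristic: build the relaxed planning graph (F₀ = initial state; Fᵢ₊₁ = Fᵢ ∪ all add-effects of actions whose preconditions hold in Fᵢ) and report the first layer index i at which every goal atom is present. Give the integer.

1

F0 = init (8 atoms)
F1 = F0 ∪ {above(a), above(b), above(e), holds(a), holds(d), holds(e), marked(d)}  (15 atoms)
goal ⊆ F1  ⇒  h_max = 1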